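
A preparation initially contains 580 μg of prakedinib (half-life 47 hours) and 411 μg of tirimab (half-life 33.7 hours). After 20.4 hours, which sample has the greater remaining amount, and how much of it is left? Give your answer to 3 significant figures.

prakedinib, 429 μg

prakedinib: 580 × (1/2)^0.43404 ≈ 429.31 μg.
tirimab: 411 × (1/2)^0.60534 ≈ 270.16 μg.
Prakedinib has more remaining, at ≈ 429.31 μg.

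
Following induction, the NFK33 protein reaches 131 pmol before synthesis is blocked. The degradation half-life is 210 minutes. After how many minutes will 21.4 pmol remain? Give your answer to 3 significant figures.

549 minutes

Fraction remaining = 21.4/131 ≈ 0.16336.
n = log₂(131/21.4) = ln(6.1215)/ln 2 ≈ 2.6139 half-lives.
t = n × t½ = 2.6139 × 210 ≈ 548.92 minutes.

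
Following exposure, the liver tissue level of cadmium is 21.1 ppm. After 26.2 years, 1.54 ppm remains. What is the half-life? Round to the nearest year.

A/A₀ = 1.54/21.1 ≈ 0.072986.
n = log₂(13.701) ≈ 3.7762 half-lives elapsed in 26.2 years.
t½ = 26.2/3.7762 ≈ 6.9381 years.

7 years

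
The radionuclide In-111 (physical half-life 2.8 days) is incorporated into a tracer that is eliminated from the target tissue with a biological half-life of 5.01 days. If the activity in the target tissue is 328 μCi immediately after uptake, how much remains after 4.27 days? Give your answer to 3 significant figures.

63.1 μCi

1/t_eff = 1/t_phys + 1/t_biol = 1/2.8 + 1/5.01 = 0.55674 per day.
t_eff = 2.8 × 5.01 / (2.8 + 5.01) ≈ 1.7962 days.
Remaining = 328 × (1/2)^(4.27/1.7962) = 328 × (1/2)^2.3773 ≈ 63.13 μCi.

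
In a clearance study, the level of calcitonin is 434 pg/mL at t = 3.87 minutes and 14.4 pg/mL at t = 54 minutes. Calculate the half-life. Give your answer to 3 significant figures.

10.2 minutes

Over Δt = 54 − 3.87 = 50.13 minutes, the level fell by a factor of 434/14.4 ≈ 30.139.
n = log₂(30.139) ≈ 4.9136 half-lives, so t½ = 50.13/4.9136 ≈ 10.202 minutes.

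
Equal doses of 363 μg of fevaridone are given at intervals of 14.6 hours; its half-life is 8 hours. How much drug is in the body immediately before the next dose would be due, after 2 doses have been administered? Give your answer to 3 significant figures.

131 μg

The 2 doses were given 29.2, 14.6 hours ago.
Total = 363·(1/2)^(29.2/8) + 363·(1/2)^(14.6/8)
      = 28.917 + 102.45 ≈ 131.37 μg.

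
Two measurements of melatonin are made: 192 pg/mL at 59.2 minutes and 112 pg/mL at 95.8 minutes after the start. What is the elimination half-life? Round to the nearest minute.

Over Δt = 95.8 − 59.2 = 36.6 minutes, the level fell by a factor of 192/112 ≈ 1.7143.
n = log₂(1.7143) ≈ 0.77761 half-lives, so t½ = 36.6/0.77761 ≈ 47.067 minutes.

47 minutes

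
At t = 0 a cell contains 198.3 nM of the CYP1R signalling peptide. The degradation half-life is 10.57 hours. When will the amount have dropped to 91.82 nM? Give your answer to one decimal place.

Fraction remaining = 91.82/198.3 ≈ 0.46304.
n = log₂(198.3/91.82) = ln(2.1597)/ln 2 ≈ 1.1108 half-lives.
t = n × t½ = 1.1108 × 10.57 ≈ 11.741 hours.

11.7 hours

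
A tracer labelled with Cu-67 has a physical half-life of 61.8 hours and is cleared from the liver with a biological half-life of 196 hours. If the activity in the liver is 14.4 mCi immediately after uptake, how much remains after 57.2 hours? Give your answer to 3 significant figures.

6.19 mCi

1/t_eff = 1/t_phys + 1/t_biol = 1/61.8 + 1/196 = 0.021283 per hour.
t_eff = 61.8 × 196 / (61.8 + 196) ≈ 46.985 hours.
Remaining = 14.4 × (1/2)^(57.2/46.985) = 14.4 × (1/2)^1.2174 ≈ 6.1928 mCi.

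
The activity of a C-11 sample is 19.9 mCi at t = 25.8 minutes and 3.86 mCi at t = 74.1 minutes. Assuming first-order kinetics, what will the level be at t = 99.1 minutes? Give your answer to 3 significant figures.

1.65 mCi

Over Δt = 74.1 − 25.8 = 48.3 minutes, the level fell by a factor of 19.9/3.86 ≈ 5.1554.
n = log₂(5.1554) ≈ 2.3661 half-lives, so t½ = 48.3/2.3661 ≈ 20.413 minutes.
From t = 74.1 to t = 99.1: 3.86 × (1/2)^((99.1−74.1)/20.413) ≈ 1.6517 mCi.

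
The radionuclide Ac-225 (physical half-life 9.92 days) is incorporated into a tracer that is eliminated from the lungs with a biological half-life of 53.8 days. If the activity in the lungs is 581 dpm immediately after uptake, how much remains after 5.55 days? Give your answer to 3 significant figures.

1/t_eff = 1/t_phys + 1/t_biol = 1/9.92 + 1/53.8 = 0.11939 per day.
t_eff = 9.92 × 53.8 / (9.92 + 53.8) ≈ 8.3756 days.
Remaining = 581 × (1/2)^(5.55/8.3756) = 581 × (1/2)^0.66264 ≈ 367.03 dpm.

367 dpm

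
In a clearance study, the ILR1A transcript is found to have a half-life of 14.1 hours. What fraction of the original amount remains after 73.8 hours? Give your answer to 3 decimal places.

0.027

n = 73.8/14.1 ≈ 5.234 half-lives.
Fraction remaining = (1/2)^5.234 ≈ 0.02657.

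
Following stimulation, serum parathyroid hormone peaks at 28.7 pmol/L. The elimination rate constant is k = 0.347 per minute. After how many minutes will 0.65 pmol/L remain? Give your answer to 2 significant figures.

11 minutes

t½ = ln 2 / k = 0.69315 / 0.347 ≈ 1.9975 minutes.
Fraction remaining = 0.65/28.7 ≈ 0.022648.
n = log₂(28.7/0.65) = ln(44.154)/ln 2 ≈ 5.4645 half-lives.
t = n × t½ = 5.4645 × 1.9975 ≈ 10.916 minutes.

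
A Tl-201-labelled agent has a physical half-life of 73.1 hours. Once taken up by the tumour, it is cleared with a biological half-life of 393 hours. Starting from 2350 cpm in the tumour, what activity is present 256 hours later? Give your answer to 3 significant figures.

1/t_eff = 1/t_phys + 1/t_biol = 1/73.1 + 1/393 = 0.016224 per hour.
t_eff = 73.1 × 393 / (73.1 + 393) ≈ 61.635 hours.
Remaining = 2350 × (1/2)^(256/61.635) = 2350 × (1/2)^4.1535 ≈ 132.05 cpm.

132 cpm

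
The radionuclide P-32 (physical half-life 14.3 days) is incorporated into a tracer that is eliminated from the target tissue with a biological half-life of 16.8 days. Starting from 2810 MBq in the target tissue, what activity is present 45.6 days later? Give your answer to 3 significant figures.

47.0 MBq

1/t_eff = 1/t_phys + 1/t_biol = 1/14.3 + 1/16.8 = 0.12945 per day.
t_eff = 14.3 × 16.8 / (14.3 + 16.8) ≈ 7.7248 days.
Remaining = 2810 × (1/2)^(45.6/7.7248) = 2810 × (1/2)^5.9031 ≈ 46.957 MBq.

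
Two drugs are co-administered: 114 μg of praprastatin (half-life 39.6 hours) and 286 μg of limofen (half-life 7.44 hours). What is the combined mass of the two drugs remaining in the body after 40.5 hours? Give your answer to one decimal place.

praprastatin: 114 × (1/2)^(40.5/39.6) = 114 × (1/2)^1.0227 ≈ 56.109 μg.
limofen: 286 × (1/2)^(40.5/7.44) = 286 × (1/2)^5.4435 ≈ 6.572 μg.
Total = 56.109 + 6.572 ≈ 62.681 μg.

62.7 μg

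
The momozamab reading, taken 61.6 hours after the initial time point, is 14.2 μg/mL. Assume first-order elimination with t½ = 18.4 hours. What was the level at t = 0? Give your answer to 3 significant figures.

145 μg/mL

Number of half-lives elapsed: n = 61.6/18.4 ≈ 3.3478.
A₀ = A × 2^n = 14.2 × 2^3.3478 = 14.2 × 10.181 ≈ 144.57 μg/mL.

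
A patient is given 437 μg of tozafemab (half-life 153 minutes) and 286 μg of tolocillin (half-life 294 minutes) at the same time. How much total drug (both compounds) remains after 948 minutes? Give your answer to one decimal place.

36.6 μg

tozafemab: 437 × (1/2)^(948/153) = 437 × (1/2)^6.1961 ≈ 5.9604 μg.
tolocillin: 286 × (1/2)^(948/294) = 286 × (1/2)^3.2245 ≈ 30.598 μg.
Total = 5.9604 + 30.598 ≈ 36.559 μg.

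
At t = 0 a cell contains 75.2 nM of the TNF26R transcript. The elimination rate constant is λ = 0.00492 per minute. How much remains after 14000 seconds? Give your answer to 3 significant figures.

t½ = ln 2 / λ = 0.69315 / 0.00492 ≈ 140.88 minutes.
Convert the elapsed time: 14000 seconds = 233.333 minutes.
Number of half-lives: n = 233.333/140.88 ≈ 1.6562.
Remaining = 75.2 × (1/2)^1.6562 = 75.2 × 0.31727 ≈ 23.859 nM.

23.9 nM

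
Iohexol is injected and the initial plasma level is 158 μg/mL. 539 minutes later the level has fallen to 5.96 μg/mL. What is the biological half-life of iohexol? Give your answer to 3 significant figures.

114 minutes

A/A₀ = 5.96/158 ≈ 0.037722.
n = log₂(26.51) ≈ 4.7285 half-lives elapsed in 539 minutes.
t½ = 539/4.7285 ≈ 113.99 minutes.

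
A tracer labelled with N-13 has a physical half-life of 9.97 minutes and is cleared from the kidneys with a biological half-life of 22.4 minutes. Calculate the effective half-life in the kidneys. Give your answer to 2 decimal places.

1/t_eff = 1/t_phys + 1/t_biol = 1/9.97 + 1/22.4 = 0.14494 per minute.
t_eff = 9.97 × 22.4 / (9.97 + 22.4) ≈ 6.8992 minutes.

6.90 minutes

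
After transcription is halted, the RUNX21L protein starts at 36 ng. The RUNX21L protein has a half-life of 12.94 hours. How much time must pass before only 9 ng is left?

25.88 hours

9/36 = 1/4, so 2 half-lives have elapsed.
t = 2 × 12.94 = 25.88 hours.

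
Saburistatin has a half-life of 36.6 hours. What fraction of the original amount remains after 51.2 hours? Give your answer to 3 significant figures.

0.379

n = 51.2/36.6 ≈ 1.3989 half-lives.
Fraction remaining = (1/2)^1.3989 ≈ 0.37922.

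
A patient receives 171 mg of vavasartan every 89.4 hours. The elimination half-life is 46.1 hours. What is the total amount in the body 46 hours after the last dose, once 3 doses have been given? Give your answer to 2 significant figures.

110 mg

The 3 doses were given 224.8, 135.4, 46 hours ago.
Total = 171·(1/2)^(224.8/46.1) + 171·(1/2)^(135.4/46.1) + 171·(1/2)^(46/46.1)
      = 5.8219 + 22.328 + 85.629 ≈ 113.78 mg.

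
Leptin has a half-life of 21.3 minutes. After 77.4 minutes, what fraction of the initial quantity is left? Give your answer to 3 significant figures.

n = 77.4/21.3 ≈ 3.6338 half-lives.
Fraction remaining = (1/2)^3.6338 ≈ 0.080559.

0.0806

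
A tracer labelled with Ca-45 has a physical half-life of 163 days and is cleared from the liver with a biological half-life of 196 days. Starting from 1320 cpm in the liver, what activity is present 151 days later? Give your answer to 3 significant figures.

407 cpm

1/t_eff = 1/t_phys + 1/t_biol = 1/163 + 1/196 = 0.011237 per day.
t_eff = 163 × 196 / (163 + 196) ≈ 88.992 days.
Remaining = 1320 × (1/2)^(151/88.992) = 1320 × (1/2)^1.6968 ≈ 407.18 cpm.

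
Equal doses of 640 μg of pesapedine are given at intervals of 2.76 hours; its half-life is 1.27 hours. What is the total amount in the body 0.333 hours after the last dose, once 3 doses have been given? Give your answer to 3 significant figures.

The 3 doses were given 5.853, 3.093, 0.333 hours ago.
Total = 640·(1/2)^(5.853/1.27) + 640·(1/2)^(3.093/1.27) + 640·(1/2)^(0.333/1.27)
      = 26.232 + 118.32 + 533.64 ≈ 678.19 μg.

678 μg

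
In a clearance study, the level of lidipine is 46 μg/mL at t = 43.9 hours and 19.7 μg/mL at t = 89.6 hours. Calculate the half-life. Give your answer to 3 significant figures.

37.4 hours

Over Δt = 89.6 − 43.9 = 45.7 hours, the level fell by a factor of 46/19.7 ≈ 2.335.
n = log₂(2.335) ≈ 1.2234 half-lives, so t½ = 45.7/1.2234 ≈ 37.354 hours.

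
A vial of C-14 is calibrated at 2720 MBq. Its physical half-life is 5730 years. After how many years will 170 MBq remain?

22920 years

170/2720 = 1/16, so 4 half-lives have elapsed.
t = 4 × 5730 = 22920 years.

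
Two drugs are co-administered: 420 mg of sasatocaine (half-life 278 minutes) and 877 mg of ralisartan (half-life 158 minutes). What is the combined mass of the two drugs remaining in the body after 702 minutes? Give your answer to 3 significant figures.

113 mg

sasatocaine: 420 × (1/2)^(702/278) = 420 × (1/2)^2.5252 ≈ 72.962 mg.
ralisartan: 877 × (1/2)^(702/158) = 877 × (1/2)^4.443 ≈ 40.319 mg.
Total = 72.962 + 40.319 ≈ 113.28 mg.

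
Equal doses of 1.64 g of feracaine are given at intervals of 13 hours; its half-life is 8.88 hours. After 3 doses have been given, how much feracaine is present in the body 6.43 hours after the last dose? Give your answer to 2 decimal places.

The 3 doses were given 32.43, 19.43, 6.43 hours ago.
Total = 1.64·(1/2)^(32.43/8.88) + 1.64·(1/2)^(19.43/8.88) + 1.64·(1/2)^(6.43/8.88)
      = 0.13046 + 0.35989 + 0.99281 ≈ 1.4832 g.

1.48 g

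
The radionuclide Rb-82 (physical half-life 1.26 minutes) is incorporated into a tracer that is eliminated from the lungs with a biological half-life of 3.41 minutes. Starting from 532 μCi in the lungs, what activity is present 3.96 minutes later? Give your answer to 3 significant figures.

1/t_eff = 1/t_phys + 1/t_biol = 1/1.26 + 1/3.41 = 1.0869 per minute.
t_eff = 1.26 × 3.41 / (1.26 + 3.41) ≈ 0.92004 minutes.
Remaining = 532 × (1/2)^(3.96/0.92004) = 532 × (1/2)^4.3041 ≈ 26.93 μCi.

26.9 μCi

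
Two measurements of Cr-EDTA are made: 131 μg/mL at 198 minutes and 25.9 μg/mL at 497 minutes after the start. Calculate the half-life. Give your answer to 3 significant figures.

128 minutes

Over Δt = 497 − 198 = 299 minutes, the level fell by a factor of 131/25.9 ≈ 5.0579.
n = log₂(5.0579) ≈ 2.3385 half-lives, so t½ = 299/2.3385 ≈ 127.86 minutes.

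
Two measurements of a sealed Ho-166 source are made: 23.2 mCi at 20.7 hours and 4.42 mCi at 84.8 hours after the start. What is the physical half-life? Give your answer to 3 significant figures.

26.8 hours

Over Δt = 84.8 − 20.7 = 64.1 hours, the level fell by a factor of 23.2/4.42 ≈ 5.2489.
n = log₂(5.2489) ≈ 2.392 half-lives, so t½ = 64.1/2.392 ≈ 26.798 hours.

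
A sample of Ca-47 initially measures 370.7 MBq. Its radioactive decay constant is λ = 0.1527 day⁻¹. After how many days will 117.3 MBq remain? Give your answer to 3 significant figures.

7.54 days

t½ = ln 2 / λ = 0.69315 / 0.1527 ≈ 4.5393 days.
Fraction remaining = 117.3/370.7 ≈ 0.31643.
n = log₂(370.7/117.3) = ln(3.1603)/ln 2 ≈ 1.66 half-lives.
t = n × t½ = 1.66 × 4.5393 ≈ 7.5354 days.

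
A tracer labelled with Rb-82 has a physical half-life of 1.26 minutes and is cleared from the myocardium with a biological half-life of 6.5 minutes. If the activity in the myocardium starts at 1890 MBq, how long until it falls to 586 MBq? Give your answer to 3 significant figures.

1/t_eff = 1/t_phys + 1/t_biol = 1/1.26 + 1/6.5 = 0.9475 per minute.
t_eff = 1.26 × 6.5 / (1.26 + 6.5) ≈ 1.0554 minutes.
n = log₂(1890/586) ≈ 1.6894; t = 1.6894 × 1.0554 ≈ 1.783 minutes.

1.78 minutes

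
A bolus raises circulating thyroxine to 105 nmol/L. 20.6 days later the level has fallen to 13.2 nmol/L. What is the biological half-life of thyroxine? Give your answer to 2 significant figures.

A/A₀ = 13.2/105 ≈ 0.12571.
n = log₂(7.9545) ≈ 2.9918 half-lives elapsed in 20.6 days.
t½ = 20.6/2.9918 ≈ 6.8855 days.

6.9 days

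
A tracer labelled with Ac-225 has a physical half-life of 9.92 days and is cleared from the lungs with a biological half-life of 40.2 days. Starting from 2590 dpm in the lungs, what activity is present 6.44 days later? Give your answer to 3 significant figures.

1/t_eff = 1/t_phys + 1/t_biol = 1/9.92 + 1/40.2 = 0.12568 per day.
t_eff = 9.92 × 40.2 / (9.92 + 40.2) ≈ 7.9566 days.
Remaining = 2590 × (1/2)^(6.44/7.9566) = 2590 × (1/2)^0.80939 ≈ 1477.9 dpm.

1480 dpm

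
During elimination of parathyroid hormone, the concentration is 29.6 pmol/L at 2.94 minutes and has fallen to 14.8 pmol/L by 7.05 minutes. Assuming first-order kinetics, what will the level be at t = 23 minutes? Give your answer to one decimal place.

1.0 pmol/L

Over Δt = 7.05 − 2.94 = 4.11 minutes, the level fell by a factor of 29.6/14.8 ≈ 2.
n = log₂(2) ≈ 1 half-lives, so t½ = 4.11/1 ≈ 4.11 minutes.
From t = 7.05 to t = 23: 14.8 × (1/2)^((23−7.05)/4.11) ≈ 1.0047 pmol/L.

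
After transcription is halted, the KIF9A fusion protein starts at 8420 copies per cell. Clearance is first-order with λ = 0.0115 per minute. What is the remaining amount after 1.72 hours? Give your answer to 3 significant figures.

2570 copies per cell

t½ = ln 2 / λ = 0.69315 / 0.0115 ≈ 60.274 minutes.
Convert the elapsed time: 1.72 hours = 103.2 minutes.
Number of half-lives: n = 103.2/60.274 ≈ 1.7122.
Remaining = 8420 × (1/2)^1.7122 = 8420 × 0.3052 ≈ 2569.8 copies per cell.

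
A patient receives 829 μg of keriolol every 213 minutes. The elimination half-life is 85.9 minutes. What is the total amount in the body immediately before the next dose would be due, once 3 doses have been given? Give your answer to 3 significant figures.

180 μg

The 3 doses were given 639, 426, 213 minutes ago.
Total = 829·(1/2)^(639/85.9) + 829·(1/2)^(426/85.9) + 829·(1/2)^(213/85.9)
      = 4.7778 + 26.648 + 148.63 ≈ 180.06 μg.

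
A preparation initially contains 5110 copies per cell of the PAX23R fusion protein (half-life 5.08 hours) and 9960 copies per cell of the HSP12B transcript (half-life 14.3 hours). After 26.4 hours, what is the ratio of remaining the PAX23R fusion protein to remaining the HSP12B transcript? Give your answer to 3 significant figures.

0.0503

PAX23R fusion protein: 5110 × (1/2)^(26.4/5.08) = 5110 × (1/2)^5.1969 ≈ 139.32 copies per cell.
HSP12B transcript: 9960 × (1/2)^(26.4/14.3) = 9960 × (1/2)^1.8462 ≈ 2770.2 copies per cell.
Ratio ≈ 139.32 / 2770.2 ≈ 0.050292.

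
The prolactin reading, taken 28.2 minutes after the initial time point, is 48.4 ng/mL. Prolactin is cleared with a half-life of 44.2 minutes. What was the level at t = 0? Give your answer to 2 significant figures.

Number of half-lives elapsed: n = 28.2/44.2 ≈ 0.63801.
A₀ = A × 2^n = 48.4 × 2^0.63801 = 48.4 × 1.5562 ≈ 75.319 ng/mL.

75 ng/mL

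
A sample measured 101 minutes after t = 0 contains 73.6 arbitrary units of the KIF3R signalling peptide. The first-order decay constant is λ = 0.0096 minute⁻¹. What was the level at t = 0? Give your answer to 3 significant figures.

194 arbitrary units

t½ = ln 2 / λ = 0.69315 / 0.0096 ≈ 72.203 minutes.
Number of half-lives elapsed: n = 101/72.203 ≈ 1.3988.
A₀ = A × 2^n = 73.6 × 2^1.3988 = 73.6 × 2.6369 ≈ 194.08 arbitrary units.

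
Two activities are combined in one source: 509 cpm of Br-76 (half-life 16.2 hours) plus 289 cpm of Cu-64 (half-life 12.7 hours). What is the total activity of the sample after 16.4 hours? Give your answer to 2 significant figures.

370 cpm

Br-76: 509 × (1/2)^(16.4/16.2) = 509 × (1/2)^1.0123 ≈ 252.33 cpm.
Cu-64: 289 × (1/2)^(16.4/12.7) = 289 × (1/2)^1.2913 ≈ 118.08 cpm.
Total = 252.33 + 118.08 ≈ 370.41 cpm.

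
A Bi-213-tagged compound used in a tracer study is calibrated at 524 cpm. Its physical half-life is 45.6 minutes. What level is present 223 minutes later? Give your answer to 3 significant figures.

17.7 cpm

Number of half-lives: n = 223/45.6 ≈ 4.8904.
Remaining = 524 × (1/2)^4.8904 = 524 × 0.033718 ≈ 17.668 cpm.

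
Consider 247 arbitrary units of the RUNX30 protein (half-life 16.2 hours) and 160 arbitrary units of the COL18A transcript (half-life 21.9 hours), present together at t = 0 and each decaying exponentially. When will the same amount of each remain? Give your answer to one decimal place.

39.0 hours

Set 247·(1/2)^(t/16.2) = 160·(1/2)^(t/21.9).
Taking log₂: log₂(247/160) = t·(1/16.2 − 1/21.9).
log₂(1.5437) = 0.62644; 1/16.2 − 1/21.9 = 0.016066.
t = 0.62644 / 0.016066 ≈ 38.991 hours.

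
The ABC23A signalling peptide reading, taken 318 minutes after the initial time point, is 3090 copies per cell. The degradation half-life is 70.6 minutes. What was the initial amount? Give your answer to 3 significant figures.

Number of half-lives elapsed: n = 318/70.6 ≈ 4.5042.
A₀ = A × 2^n = 3090 × 2^4.5042 = 3090 × 22.694 ≈ 70125 copies per cell.

70100 copies per cell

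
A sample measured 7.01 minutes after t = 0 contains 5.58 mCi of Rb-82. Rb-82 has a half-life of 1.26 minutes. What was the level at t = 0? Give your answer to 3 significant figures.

264 mCi

Number of half-lives elapsed: n = 7.01/1.26 ≈ 5.5635.
A₀ = A × 2^n = 5.58 × 2^5.5635 = 5.58 × 47.291 ≈ 263.88 mCi.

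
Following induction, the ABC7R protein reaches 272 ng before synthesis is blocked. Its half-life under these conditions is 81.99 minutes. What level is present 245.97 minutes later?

Elapsed time is 3 half-lives (245.97/81.99).
Each half-life halves the amount: 272 × (1/2)^3 = 272/8 = 34 ng.

34 ng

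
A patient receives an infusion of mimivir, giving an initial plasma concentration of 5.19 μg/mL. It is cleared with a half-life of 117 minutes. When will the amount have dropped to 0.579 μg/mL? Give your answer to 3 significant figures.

370 minutes

Fraction remaining = 0.579/5.19 ≈ 0.11156.
n = log₂(5.19/0.579) = ln(8.9637)/ln 2 ≈ 3.1641 half-lives.
t = n × t½ = 3.1641 × 117 ≈ 370.2 minutes.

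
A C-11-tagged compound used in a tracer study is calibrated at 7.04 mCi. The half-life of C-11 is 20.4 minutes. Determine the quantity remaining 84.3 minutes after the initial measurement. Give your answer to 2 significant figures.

Number of half-lives: n = 84.3/20.4 ≈ 4.1324.
Remaining = 7.04 × (1/2)^4.1324 = 7.04 × 0.057021 ≈ 0.40143 mCi.

0.40 mCi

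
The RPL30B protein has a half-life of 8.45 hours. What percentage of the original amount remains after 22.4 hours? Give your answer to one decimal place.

15.9%

n = 22.4/8.45 ≈ 2.6509 half-lives.
Fraction remaining = (1/2)^2.6509 ≈ 0.15922, i.e. 15.922%.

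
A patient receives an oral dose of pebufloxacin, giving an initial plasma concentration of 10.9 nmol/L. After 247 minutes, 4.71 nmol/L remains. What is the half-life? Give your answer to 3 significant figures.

A/A₀ = 4.71/10.9 ≈ 0.43211.
n = log₂(2.3142) ≈ 1.2105 half-lives elapsed in 247 minutes.
t½ = 247/1.2105 ≈ 204.04 minutes.

204 minutes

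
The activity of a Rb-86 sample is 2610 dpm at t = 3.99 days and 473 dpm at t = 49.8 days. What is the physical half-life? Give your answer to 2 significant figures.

19 days

Over Δt = 49.8 − 3.99 = 45.81 days, the level fell by a factor of 2610/473 ≈ 5.518.
n = log₂(5.518) ≈ 2.4641 half-lives, so t½ = 45.81/2.4641 ≈ 18.591 days.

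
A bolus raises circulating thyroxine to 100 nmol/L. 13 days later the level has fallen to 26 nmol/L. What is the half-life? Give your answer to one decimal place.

6.7 days

A/A₀ = 26/100 ≈ 0.26.
n = log₂(3.8462) ≈ 1.9434 half-lives elapsed in 13 days.
t½ = 13/1.9434 ≈ 6.6893 days.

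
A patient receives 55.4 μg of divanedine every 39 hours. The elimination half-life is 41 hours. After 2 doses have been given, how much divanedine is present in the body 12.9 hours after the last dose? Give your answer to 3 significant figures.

The 2 doses were given 51.9, 12.9 hours ago.
Total = 55.4·(1/2)^(51.9/41) + 55.4·(1/2)^(12.9/41)
      = 23.038 + 44.545 ≈ 67.583 μg.

67.6 μg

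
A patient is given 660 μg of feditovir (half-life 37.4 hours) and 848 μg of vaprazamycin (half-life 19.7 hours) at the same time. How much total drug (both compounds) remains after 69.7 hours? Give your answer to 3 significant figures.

254 μg

feditovir: 660 × (1/2)^(69.7/37.4) = 660 × (1/2)^1.8636 ≈ 181.36 μg.
vaprazamycin: 848 × (1/2)^(69.7/19.7) = 848 × (1/2)^3.5381 ≈ 73.001 μg.
Total = 181.36 + 73.001 ≈ 254.36 μg.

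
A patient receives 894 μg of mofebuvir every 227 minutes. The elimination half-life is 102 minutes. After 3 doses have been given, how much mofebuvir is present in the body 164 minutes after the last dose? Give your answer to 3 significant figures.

369 μg

The 3 doses were given 618, 391, 164 minutes ago.
Total = 894·(1/2)^(618/102) + 894·(1/2)^(391/102) + 894·(1/2)^(164/102)
      = 13.411 + 62.718 + 293.31 ≈ 369.44 μg.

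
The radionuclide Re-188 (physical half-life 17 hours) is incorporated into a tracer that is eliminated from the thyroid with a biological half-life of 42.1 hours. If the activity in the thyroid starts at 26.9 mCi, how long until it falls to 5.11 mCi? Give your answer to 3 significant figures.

29.0 hours

1/t_eff = 1/t_phys + 1/t_biol = 1/17 + 1/42.1 = 0.082576 per hour.
t_eff = 17 × 42.1 / (17 + 42.1) ≈ 12.11 hours.
n = log₂(26.9/5.11) ≈ 2.3962; t = 2.3962 × 12.11 ≈ 29.018 hours.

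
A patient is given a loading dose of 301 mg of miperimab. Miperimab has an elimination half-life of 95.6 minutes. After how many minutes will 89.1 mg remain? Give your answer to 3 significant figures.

Fraction remaining = 89.1/301 ≈ 0.29601.
n = log₂(301/89.1) = ln(3.3782)/ln 2 ≈ 1.7563 half-lives.
t = n × t½ = 1.7563 × 95.6 ≈ 167.9 minutes.

168 minutes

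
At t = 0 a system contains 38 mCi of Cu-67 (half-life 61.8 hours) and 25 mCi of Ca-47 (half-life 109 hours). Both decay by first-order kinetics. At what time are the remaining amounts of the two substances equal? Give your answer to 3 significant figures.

Set 38·(1/2)^(t/61.8) = 25·(1/2)^(t/109).
Taking log₂: log₂(38/25) = t·(1/61.8 − 1/109).
log₂(1.52) = 0.60407; 1/61.8 − 1/109 = 0.0070069.
t = 0.60407 / 0.0070069 ≈ 86.211 hours.

86.2 hours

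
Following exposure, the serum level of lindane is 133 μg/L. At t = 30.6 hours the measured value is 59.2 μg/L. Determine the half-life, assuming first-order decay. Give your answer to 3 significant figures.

A/A₀ = 59.2/133 ≈ 0.44511.
n = log₂(2.2466) ≈ 1.1678 half-lives elapsed in 30.6 hours.
t½ = 30.6/1.1678 ≈ 26.204 hours.

26.2 hours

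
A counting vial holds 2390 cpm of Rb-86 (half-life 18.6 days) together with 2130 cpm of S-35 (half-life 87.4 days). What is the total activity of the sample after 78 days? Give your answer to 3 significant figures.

Rb-86: 2390 × (1/2)^(78/18.6) = 2390 × (1/2)^4.1935 ≈ 130.62 cpm.
S-35: 2130 × (1/2)^(78/87.4) = 2130 × (1/2)^0.89245 ≈ 1147.4 cpm.
Total = 130.62 + 1147.4 ≈ 1278.1 cpm.

1280 cpm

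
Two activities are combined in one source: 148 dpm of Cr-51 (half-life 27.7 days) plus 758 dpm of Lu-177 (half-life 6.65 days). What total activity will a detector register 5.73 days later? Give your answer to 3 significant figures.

545 dpm

Cr-51: 148 × (1/2)^(5.73/27.7) = 148 × (1/2)^0.20686 ≈ 128.23 dpm.
Lu-177: 758 × (1/2)^(5.73/6.65) = 758 × (1/2)^0.86165 ≈ 417.14 dpm.
Total = 128.23 + 417.14 ≈ 545.37 dpm.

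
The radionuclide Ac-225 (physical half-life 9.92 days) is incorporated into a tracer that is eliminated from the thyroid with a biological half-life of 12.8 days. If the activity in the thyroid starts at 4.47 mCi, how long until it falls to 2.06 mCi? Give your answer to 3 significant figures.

1/t_eff = 1/t_phys + 1/t_biol = 1/9.92 + 1/12.8 = 0.17893 per day.
t_eff = 9.92 × 12.8 / (9.92 + 12.8) ≈ 5.5887 days.
n = log₂(4.47/2.06) ≈ 1.1176; t = 1.1176 × 5.5887 ≈ 6.2461 days.

6.25 days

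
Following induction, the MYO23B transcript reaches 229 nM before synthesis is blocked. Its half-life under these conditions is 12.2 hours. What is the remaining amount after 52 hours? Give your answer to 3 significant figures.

Number of half-lives: n = 52/12.2 ≈ 4.2623.
Remaining = 229 × (1/2)^4.2623 = 229 × 0.05211 ≈ 11.933 nM.

11.9 nM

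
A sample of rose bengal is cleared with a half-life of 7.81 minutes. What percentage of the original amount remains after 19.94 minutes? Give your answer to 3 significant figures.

n = 19.94/7.81 ≈ 2.5531 half-lives.
Fraction remaining = (1/2)^2.5531 ≈ 0.17038, i.e. 17.038%.

17.0%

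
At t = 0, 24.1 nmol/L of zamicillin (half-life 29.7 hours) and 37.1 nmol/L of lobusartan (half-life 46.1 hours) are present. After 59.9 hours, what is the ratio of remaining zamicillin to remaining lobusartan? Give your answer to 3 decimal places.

0.395

zamicillin: 24.1 × (1/2)^(59.9/29.7) = 24.1 × (1/2)^2.0168 ≈ 5.9551 nmol/L.
lobusartan: 37.1 × (1/2)^(59.9/46.1) = 37.1 × (1/2)^1.2993 ≈ 15.074 nmol/L.
Ratio ≈ 5.9551 / 15.074 ≈ 0.39506.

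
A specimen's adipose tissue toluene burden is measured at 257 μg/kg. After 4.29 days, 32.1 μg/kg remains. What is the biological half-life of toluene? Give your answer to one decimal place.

1.4 days

A/A₀ = 32.1/257 ≈ 0.1249.
n = log₂(8.0062) ≈ 3.0011 half-lives elapsed in 4.29 days.
t½ = 4.29/3.0011 ≈ 1.4295 days.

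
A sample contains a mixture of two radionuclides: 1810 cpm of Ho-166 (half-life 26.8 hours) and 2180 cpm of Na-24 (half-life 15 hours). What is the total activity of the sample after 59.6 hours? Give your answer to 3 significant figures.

526 cpm

Ho-166: 1810 × (1/2)^(59.6/26.8) = 1810 × (1/2)^2.2239 ≈ 387.46 cpm.
Na-24: 2180 × (1/2)^(59.6/15) = 2180 × (1/2)^3.9733 ≈ 138.79 cpm.
Total = 387.46 + 138.79 ≈ 526.25 cpm.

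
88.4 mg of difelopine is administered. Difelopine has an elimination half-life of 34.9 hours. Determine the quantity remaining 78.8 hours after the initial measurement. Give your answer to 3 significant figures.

Number of half-lives: n = 78.8/34.9 ≈ 2.2579.
Remaining = 88.4 × (1/2)^2.2579 = 88.4 × 0.20908 ≈ 18.483 mg.

18.5 mg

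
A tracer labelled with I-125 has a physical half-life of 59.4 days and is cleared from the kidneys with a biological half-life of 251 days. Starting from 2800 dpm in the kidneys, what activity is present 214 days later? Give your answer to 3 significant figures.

128 dpm

1/t_eff = 1/t_phys + 1/t_biol = 1/59.4 + 1/251 = 0.020819 per day.
t_eff = 59.4 × 251 / (59.4 + 251) ≈ 48.033 days.
Remaining = 2800 × (1/2)^(214/48.033) = 2800 × (1/2)^4.4553 ≈ 127.64 dpm.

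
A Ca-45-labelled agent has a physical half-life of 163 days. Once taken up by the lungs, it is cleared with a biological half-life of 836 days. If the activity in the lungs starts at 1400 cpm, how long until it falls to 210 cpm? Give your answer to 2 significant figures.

1/t_eff = 1/t_phys + 1/t_biol = 1/163 + 1/836 = 0.0073311 per day.
t_eff = 163 × 836 / (163 + 836) ≈ 136.4 days.
n = log₂(1400/210) ≈ 2.737; t = 2.737 × 136.4 ≈ 373.33 days.

370 days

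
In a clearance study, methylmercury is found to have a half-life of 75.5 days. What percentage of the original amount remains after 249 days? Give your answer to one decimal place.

10.2%

n = 249/75.5 ≈ 3.298 half-lives.
Fraction remaining = (1/2)^3.298 ≈ 0.10167, i.e. 10.167%.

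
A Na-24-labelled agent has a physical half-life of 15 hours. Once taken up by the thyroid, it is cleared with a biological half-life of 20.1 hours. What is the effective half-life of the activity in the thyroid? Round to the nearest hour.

9 hours

1/t_eff = 1/t_phys + 1/t_biol = 1/15 + 1/20.1 = 0.11642 per hour.
t_eff = 15 × 20.1 / (15 + 20.1) ≈ 8.5897 hours.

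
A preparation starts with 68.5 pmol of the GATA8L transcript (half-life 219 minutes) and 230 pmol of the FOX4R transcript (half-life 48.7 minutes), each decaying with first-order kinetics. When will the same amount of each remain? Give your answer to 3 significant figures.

Set 68.5·(1/2)^(t/219) = 230·(1/2)^(t/48.7).
Taking log₂: log₂(68.5/230) = t·(1/219 − 1/48.7).
log₂(0.29783) = -1.7475; 1/219 − 1/48.7 = -0.015968.
t = -1.7475 / -0.015968 ≈ 109.44 minutes.

109 minutes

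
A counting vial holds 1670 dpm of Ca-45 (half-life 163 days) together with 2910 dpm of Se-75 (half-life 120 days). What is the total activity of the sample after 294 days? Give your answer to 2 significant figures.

Ca-45: 1670 × (1/2)^(294/163) = 1670 × (1/2)^1.8037 ≈ 478.36 dpm.
Se-75: 2910 × (1/2)^(294/120) = 2910 × (1/2)^2.45 ≈ 532.56 dpm.
Total = 478.36 + 532.56 ≈ 1010.9 dpm.

1000 dpm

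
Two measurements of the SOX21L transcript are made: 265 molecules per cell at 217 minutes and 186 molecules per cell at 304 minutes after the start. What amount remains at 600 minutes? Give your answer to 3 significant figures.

Over Δt = 304 − 217 = 87 minutes, the level fell by a factor of 265/186 ≈ 1.4247.
n = log₂(1.4247) ≈ 0.51069 half-lives, so t½ = 87/0.51069 ≈ 170.36 minutes.
From t = 304 to t = 600: 186 × (1/2)^((600−304)/170.36) ≈ 55.779 molecules per cell.

55.8 molecules per cell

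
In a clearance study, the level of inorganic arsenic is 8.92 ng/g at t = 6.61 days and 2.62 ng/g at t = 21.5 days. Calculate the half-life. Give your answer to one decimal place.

8.4 days

Over Δt = 21.5 − 6.61 = 14.89 days, the level fell by a factor of 8.92/2.62 ≈ 3.4046.
n = log₂(3.4046) ≈ 1.7675 half-lives, so t½ = 14.89/1.7675 ≈ 8.4244 days.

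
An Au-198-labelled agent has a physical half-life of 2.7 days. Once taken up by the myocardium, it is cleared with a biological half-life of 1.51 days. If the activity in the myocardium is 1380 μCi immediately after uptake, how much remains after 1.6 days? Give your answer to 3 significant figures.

1/t_eff = 1/t_phys + 1/t_biol = 1/2.7 + 1/1.51 = 1.0326 per day.
t_eff = 2.7 × 1.51 / (2.7 + 1.51) ≈ 0.96841 days.
Remaining = 1380 × (1/2)^(1.6/0.96841) = 1380 × (1/2)^1.6522 ≈ 439.05 μCi.

439 μCi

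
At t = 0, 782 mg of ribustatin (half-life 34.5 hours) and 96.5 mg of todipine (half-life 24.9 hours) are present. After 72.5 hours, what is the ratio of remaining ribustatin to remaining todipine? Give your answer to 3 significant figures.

ribustatin: 782 × (1/2)^(72.5/34.5) = 782 × (1/2)^2.1014 ≈ 182.22 mg.
todipine: 96.5 × (1/2)^(72.5/24.9) = 96.5 × (1/2)^2.9116 ≈ 12.824 mg.
Ratio ≈ 182.22 / 12.824 ≈ 14.209.

14.2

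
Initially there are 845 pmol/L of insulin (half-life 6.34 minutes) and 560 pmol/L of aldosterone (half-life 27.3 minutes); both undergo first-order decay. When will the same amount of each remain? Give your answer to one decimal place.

Set 845·(1/2)^(t/6.34) = 560·(1/2)^(t/27.3).
Taking log₂: log₂(845/560) = t·(1/6.34 − 1/27.3).
log₂(1.5089) = 0.59352; 1/6.34 − 1/27.3 = 0.1211.
t = 0.59352 / 0.1211 ≈ 4.9012 minutes.

4.9 minutes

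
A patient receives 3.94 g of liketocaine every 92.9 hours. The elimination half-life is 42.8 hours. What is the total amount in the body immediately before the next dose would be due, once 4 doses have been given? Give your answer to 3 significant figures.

The 4 doses were given 371.6, 278.7, 185.8, 92.9 hours ago.
Total = 3.94·(1/2)^(371.6/42.8) + 3.94·(1/2)^(278.7/42.8) + 3.94·(1/2)^(185.8/42.8) + 3.94·(1/2)^(92.9/42.8)
      = 0.0095914 + 0.04318 + 0.1944 + 0.87517 ≈ 1.1223 g.

1.12 g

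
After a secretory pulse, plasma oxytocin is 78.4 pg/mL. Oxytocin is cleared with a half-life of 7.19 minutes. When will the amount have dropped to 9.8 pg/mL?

21.57 minutes

9.8/78.4 = 1/8, so 3 half-lives have elapsed.
t = 3 × 7.19 = 21.57 minutes.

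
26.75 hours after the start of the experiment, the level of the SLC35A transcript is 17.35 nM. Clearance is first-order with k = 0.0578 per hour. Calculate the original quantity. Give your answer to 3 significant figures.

81.4 nM

t½ = ln 2 / k = 0.69315 / 0.0578 ≈ 11.992 hours.
Number of half-lives elapsed: n = 26.75/11.992 ≈ 2.2306.
A₀ = A × 2^n = 17.35 × 2^2.2306 = 17.35 × 4.6934 ≈ 81.43 nM.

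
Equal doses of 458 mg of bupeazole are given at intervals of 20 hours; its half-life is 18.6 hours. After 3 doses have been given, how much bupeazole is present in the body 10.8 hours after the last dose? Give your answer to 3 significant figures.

The 3 doses were given 50.8, 30.8, 10.8 hours ago.
Total = 458·(1/2)^(50.8/18.6) + 458·(1/2)^(30.8/18.6) + 458·(1/2)^(10.8/18.6)
      = 68.976 + 145.34 + 306.25 ≈ 520.56 mg.

521 mg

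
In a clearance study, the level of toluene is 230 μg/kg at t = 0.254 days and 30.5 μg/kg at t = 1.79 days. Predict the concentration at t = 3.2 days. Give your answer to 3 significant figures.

4.77 μg/kg

Over Δt = 1.79 − 0.254 = 1.536 days, the level fell by a factor of 230/30.5 ≈ 7.541.
n = log₂(7.541) ≈ 2.9148 half-lives, so t½ = 1.536/2.9148 ≈ 0.52697 days.
From t = 1.79 to t = 3.2: 30.5 × (1/2)^((3.2−1.79)/0.52697) ≈ 4.7736 μg/kg.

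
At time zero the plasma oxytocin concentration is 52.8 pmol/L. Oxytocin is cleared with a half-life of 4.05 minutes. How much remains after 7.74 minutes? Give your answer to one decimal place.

14.0 pmol/L

Number of half-lives: n = 7.74/4.05 ≈ 1.9111.
Remaining = 52.8 × (1/2)^1.9111 = 52.8 × 0.26589 ≈ 14.039 pmol/L.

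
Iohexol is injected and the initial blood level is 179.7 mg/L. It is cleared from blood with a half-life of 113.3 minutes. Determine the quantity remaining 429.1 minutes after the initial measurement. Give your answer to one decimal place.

13.0 mg/L

Number of half-lives: n = 429.1/113.3 ≈ 3.7873.
Remaining = 179.7 × (1/2)^3.7873 = 179.7 × 0.072429 ≈ 13.015 mg/L.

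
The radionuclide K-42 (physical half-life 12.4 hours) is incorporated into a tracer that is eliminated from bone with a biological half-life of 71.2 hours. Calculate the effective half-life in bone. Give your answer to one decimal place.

10.6 hours

1/t_eff = 1/t_phys + 1/t_biol = 1/12.4 + 1/71.2 = 0.09469 per hour.
t_eff = 12.4 × 71.2 / (12.4 + 71.2) ≈ 10.561 hours.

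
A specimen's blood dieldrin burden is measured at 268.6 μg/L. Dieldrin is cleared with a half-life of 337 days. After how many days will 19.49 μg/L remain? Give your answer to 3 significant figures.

Fraction remaining = 19.49/268.6 ≈ 0.072561.
n = log₂(268.6/19.49) = ln(13.781)/ln 2 ≈ 3.7847 half-lives.
t = n × t½ = 3.7847 × 337 ≈ 1275.4 days.

1280 days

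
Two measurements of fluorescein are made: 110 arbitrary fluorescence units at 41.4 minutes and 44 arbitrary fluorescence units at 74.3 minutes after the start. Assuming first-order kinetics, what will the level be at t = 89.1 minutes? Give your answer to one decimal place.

Over Δt = 74.3 − 41.4 = 32.9 minutes, the level fell by a factor of 110/44 ≈ 2.5.
n = log₂(2.5) ≈ 1.3219 half-lives, so t½ = 32.9/1.3219 ≈ 24.888 minutes.
From t = 74.3 to t = 89.1: 44 × (1/2)^((89.1−74.3)/24.888) ≈ 29.137 arbitrary fluorescence units.

29.1 arbitrary fluorescence units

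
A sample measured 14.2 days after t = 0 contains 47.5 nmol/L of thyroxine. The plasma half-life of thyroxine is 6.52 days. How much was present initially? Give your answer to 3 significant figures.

215 nmol/L

Number of half-lives elapsed: n = 14.2/6.52 ≈ 2.1779.
A₀ = A × 2^n = 47.5 × 2^2.1779 = 47.5 × 4.525 ≈ 214.94 nmol/L.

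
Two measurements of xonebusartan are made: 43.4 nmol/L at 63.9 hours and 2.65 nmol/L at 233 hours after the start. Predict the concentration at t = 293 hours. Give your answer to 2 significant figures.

0.98 nmol/L

Over Δt = 233 − 63.9 = 169.1 hours, the level fell by a factor of 43.4/2.65 ≈ 16.377.
n = log₂(16.377) ≈ 4.0336 half-lives, so t½ = 169.1/4.0336 ≈ 41.923 hours.
From t = 233 to t = 293: 2.65 × (1/2)^((293−233)/41.923) ≈ 0.98267 nmol/L.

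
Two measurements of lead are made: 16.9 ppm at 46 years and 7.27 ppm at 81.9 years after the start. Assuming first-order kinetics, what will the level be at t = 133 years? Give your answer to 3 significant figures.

2.19 ppm

Over Δt = 81.9 − 46 = 35.9 years, the level fell by a factor of 16.9/7.27 ≈ 2.3246.
n = log₂(2.3246) ≈ 1.217 half-lives, so t½ = 35.9/1.217 ≈ 29.499 years.
From t = 81.9 to t = 133: 7.27 × (1/2)^((133−81.9)/29.499) ≈ 2.1881 ppm.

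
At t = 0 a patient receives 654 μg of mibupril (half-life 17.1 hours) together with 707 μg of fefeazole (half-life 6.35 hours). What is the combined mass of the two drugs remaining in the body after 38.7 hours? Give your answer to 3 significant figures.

mibupril: 654 × (1/2)^(38.7/17.1) = 654 × (1/2)^2.2632 ≈ 136.24 μg.
fefeazole: 707 × (1/2)^(38.7/6.35) = 707 × (1/2)^6.0945 ≈ 10.347 μg.
Total = 136.24 + 10.347 ≈ 146.58 μg.

147 μg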